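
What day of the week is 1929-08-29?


Date: August 29, 1929
Anchor: Jan 1, 1929. With p = 1929 - 1 = 1928: (p + p//4 - p//100 + p//400) mod 7 = (1928 + 482 - 19 + 4) mod 7 = 2395 mod 7 = 1 -> Tuesday (Mon=0 ... Sun=6)
Days before August (Jan-Jul): 212; offset = 212 + 29 - 1 = 240
Weekday index = (1 + 240) mod 7 = 3

Day of the week: Thursday


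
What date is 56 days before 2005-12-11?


Start: 2005-12-11, subtract 56 days
Back 11 days from December 11 reaches November 30, 2005 -> 45 left
November 2005 has 30 days -> back to October 31, 2005 -> 15 left
October 2005: 31 - 15 = 16 -> lands on October 16

Result: 2005-10-16


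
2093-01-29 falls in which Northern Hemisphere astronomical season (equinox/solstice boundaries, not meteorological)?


Date: January 29
Astronomical Winter (approx.; exact equinox/solstice day varies by year): December 21 to March 19
January 29 falls within the Winter window

Winter


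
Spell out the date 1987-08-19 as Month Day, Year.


ISO 1987-08-19 parses as year=1987, month=08, day=19
Month 8 -> August

August 19, 1987


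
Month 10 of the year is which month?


Month 10 of 12

October


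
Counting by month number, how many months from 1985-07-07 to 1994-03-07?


From July 1985 to March 1994
9 years * 12 = 108 months, minus 4 months = 104

104 months


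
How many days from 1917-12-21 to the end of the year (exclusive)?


Day of year: 355 of 365
Remaining = 365 - 355

10 days


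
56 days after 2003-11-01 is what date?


Start: 2003-11-01, add 56 days
November 2003 has 30 days: 30 - 1 = 29 days to November 30 -> 27 left
December 2003: 27 <= 31 -> lands on December 27

Result: 2003-12-27


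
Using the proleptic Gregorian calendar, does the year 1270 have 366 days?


Gregorian leap year rule: divisible by 4, but not by 100, unless also by 400.
1270 is not divisible by 4 -> not a leap year

No


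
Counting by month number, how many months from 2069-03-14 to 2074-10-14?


From March 2069 to October 2074
5 years * 12 = 60 months, plus 7 months = 67

67 months


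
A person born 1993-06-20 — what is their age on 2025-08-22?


Birth: 1993-06-20
Reference: 2025-08-22
Year difference: 2025 - 1993 = 32

32 years old


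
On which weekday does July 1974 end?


July 1974 has 31 days
Anchor: Jan 1, 1974. With p = 1974 - 1 = 1973: (p + p//4 - p//100 + p//400) mod 7 = (1973 + 493 - 19 + 4) mod 7 = 2451 mod 7 = 1 -> Tuesday (Mon=0 ... Sun=6)
Days before July (Jan-Jun): 181; July 1 index = (1 + 181) mod 7 = 0 -> Monday
Last day offset: 31 - 1 = 30 days
Weekday index = (0 + 30) mod 7 = 2

Wednesday, July 31


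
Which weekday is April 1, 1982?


Target: April 1, 1982
Anchor: Jan 1, 1982. With p = 1982 - 1 = 1981: (p + p//4 - p//100 + p//400) mod 7 = (1981 + 495 - 19 + 4) mod 7 = 2461 mod 7 = 4 -> Friday (Mon=0 ... Sun=6)
Days before April (Jan-Mar): 90 days
Weekday index = (4 + 90) mod 7 = 3

Thursday


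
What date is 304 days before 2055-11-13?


Start: 2055-11-13, subtract 304 days
Back 13 days from November 13 reaches October 31, 2055 -> 291 left
October 2055 has 31 days -> back to September 30, 2055 -> 260 left
September 2055 has 30 days -> back to August 31, 2055 -> 230 left
August 2055 has 31 days -> back to July 31, 2055 -> 199 left
July 2055 has 31 days -> back to June 30, 2055 -> 168 left
June 2055 has 30 days -> back to May 31, 2055 -> 138 left
May 2055 has 31 days -> back to April 30, 2055 -> 107 left
April 2055 has 30 days -> back to March 31, 2055 -> 77 left
March 2055 has 31 days -> back to February 28, 2055 -> 46 left
February 2055 has 28 days -> back to January 31, 2055 -> 18 left
January 2055: 31 - 18 = 13 -> lands on January 13

Result: 2055-01-13


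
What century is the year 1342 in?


Century = (year - 1) // 100 + 1
= (1342 - 1) // 100 + 1
= 1341 // 100 + 1
= 13 + 1

14th century


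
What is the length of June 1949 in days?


June 1949

30 days


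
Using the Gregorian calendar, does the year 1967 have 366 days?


Gregorian leap year rule: divisible by 4, but not by 100, unless also by 400.
1967 is not divisible by 4 -> not a leap year

No


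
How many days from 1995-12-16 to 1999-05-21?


From 1995-12-16 to 1999-05-21
1995-12-16: days before December = 31 + 28 + 31 + 30 + 31 + 30 + 31 + 31 + 30 + 31 + 30 = 334 (1995 is not a leap year); day of year = 334 + 16 = 350
1999-05-21: days before May = 31 + 28 + 31 + 30 = 120 (1999 is not a leap year); day of year = 120 + 21 = 141
Rest of 1995: 365 - 350 = 15
Full years 1996 (366), 1997 (365), 1998 (365): 1096
Total = 15 + 1096 + 141 = 1252

1252 days


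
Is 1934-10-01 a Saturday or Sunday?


Anchor: Jan 1, 1934. With p = 1934 - 1 = 1933: (p + p//4 - p//100 + p//400) mod 7 = (1933 + 483 - 19 + 4) mod 7 = 2401 mod 7 = 0 -> Monday (Mon=0 ... Sun=6)
Day of year: 274; offset = 273
Weekday index = (0 + 273) mod 7 = 0 -> Monday
Weekend days: Saturday, Sunday

No


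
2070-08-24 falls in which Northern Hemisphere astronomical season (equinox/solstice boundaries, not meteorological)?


Date: August 24
Astronomical Summer (approx.; exact equinox/solstice day varies by year): June 21 to September 21
August 24 falls within the Summer window

Summer


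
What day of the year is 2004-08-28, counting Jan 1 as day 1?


Date: August 28, 2004
Days in months 1 through 7: 213
Plus 28 days in August

Day of year: 241


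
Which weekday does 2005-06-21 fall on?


Date: June 21, 2005
Anchor: Jan 1, 2005. With p = 2005 - 1 = 2004: (p + p//4 - p//100 + p//400) mod 7 = (2004 + 501 - 20 + 5) mod 7 = 2490 mod 7 = 5 -> Saturday (Mon=0 ... Sun=6)
Days before June (Jan-May): 151; offset = 151 + 21 - 1 = 171
Weekday index = (5 + 171) mod 7 = 1

Day of the week: Tuesday


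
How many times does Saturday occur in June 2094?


June 2094 has 30 days
Anchor: Jan 1, 2094. With p = 2094 - 1 = 2093: (p + p//4 - p//100 + p//400) mod 7 = (2093 + 523 - 20 + 5) mod 7 = 2601 mod 7 = 4 -> Friday (Mon=0 ... Sun=6)
Days before June (Jan-May): 151; June 1 index = (4 + 151) mod 7 = 1 -> Tuesday
First Saturday is June 5
Saturdays: 5, 12, 19, 26

4 Saturdays


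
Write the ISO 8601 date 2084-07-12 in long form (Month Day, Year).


ISO 2084-07-12 parses as year=2084, month=07, day=12
Month 7 -> July

July 12, 2084


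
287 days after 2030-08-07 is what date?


Start: 2030-08-07, add 287 days
August 2030 has 31 days: 31 - 7 = 24 days to August 31 -> 263 left
September 2030 has 30 days -> 233 left
October 2030 has 31 days -> 202 left
November 2030 has 30 days -> 172 left
December 2030 has 31 days -> 141 left
January 2031 has 31 days -> 110 left
February 2031 has 28 days -> 82 left
March 2031 has 31 days -> 51 left
April 2031 has 30 days -> 21 left
May 2031: 21 <= 31 -> lands on May 21

Result: 2031-05-21


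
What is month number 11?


Month 11 of 12

November


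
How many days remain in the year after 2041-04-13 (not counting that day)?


Day of year: 103 of 365
Remaining = 365 - 103

262 days


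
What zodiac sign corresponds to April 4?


Date: April 4
Conventional tropical zodiac dates: Aries from March 21 onward; Taurus starts April 20
April 4 falls within the Aries range

Aries


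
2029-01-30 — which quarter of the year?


Month: January (month 1)
Q1: Jan-Mar, Q2: Apr-Jun, Q3: Jul-Sep, Q4: Oct-Dec

Q1


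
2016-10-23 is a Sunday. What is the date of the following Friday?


Current: Sunday
Target: Friday
Days ahead: 5

Next Friday: 2016-10-28


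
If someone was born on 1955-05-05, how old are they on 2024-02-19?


Birth: 1955-05-05
Reference: 2024-02-19
Year difference: 2024 - 1955 = 69
Birthday not yet reached in 2024, subtract 1

68 years old


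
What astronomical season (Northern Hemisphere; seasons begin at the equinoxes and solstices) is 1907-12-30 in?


Date: December 30
Astronomical Winter (approx.; exact equinox/solstice day varies by year): December 21 to March 19
December 30 falls within the Winter window

Winter


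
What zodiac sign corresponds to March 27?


Date: March 27
Conventional tropical zodiac dates: Aries from March 21 onward; Taurus starts April 20
March 27 falls within the Aries range

Aries


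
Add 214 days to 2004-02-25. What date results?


Start: 2004-02-25, add 214 days
February 2004 has 29 days: 29 - 25 = 4 days to February 29 -> 210 left
March 2004 has 31 days -> 179 left
April 2004 has 30 days -> 149 left
May 2004 has 31 days -> 118 left
June 2004 has 30 days -> 88 left
July 2004 has 31 days -> 57 left
August 2004 has 31 days -> 26 left
September 2004: 26 <= 30 -> lands on September 26

Result: 2004-09-26


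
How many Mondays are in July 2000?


July 2000 has 31 days
Anchor: Jan 1, 2000. With p = 2000 - 1 = 1999: (p + p//4 - p//100 + p//400) mod 7 = (1999 + 499 - 19 + 4) mod 7 = 2483 mod 7 = 5 -> Saturday (Mon=0 ... Sun=6)
Days before July (Jan-Jun): 182; July 1 index = (5 + 182) mod 7 = 5 -> Saturday
First Monday is July 3
Mondays: 3, 10, 17, 24, 31

5 Mondays


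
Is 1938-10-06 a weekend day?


Anchor: Jan 1, 1938. With p = 1938 - 1 = 1937: (p + p//4 - p//100 + p//400) mod 7 = (1937 + 484 - 19 + 4) mod 7 = 2406 mod 7 = 5 -> Saturday (Mon=0 ... Sun=6)
Day of year: 279; offset = 278
Weekday index = (5 + 278) mod 7 = 3 -> Thursday
Weekend days: Saturday, Sunday

No


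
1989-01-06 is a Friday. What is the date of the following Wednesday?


Current: Friday
Target: Wednesday
Days ahead: 5

Next Wednesday: 1989-01-11


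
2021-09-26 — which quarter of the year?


Month: September (month 9)
Q1: Jan-Mar, Q2: Apr-Jun, Q3: Jul-Sep, Q4: Oct-Dec

Q3


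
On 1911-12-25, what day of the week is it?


Date: December 25, 1911
Anchor: Jan 1, 1911. With p = 1911 - 1 = 1910: (p + p//4 - p//100 + p//400) mod 7 = (1910 + 477 - 19 + 4) mod 7 = 2372 mod 7 = 6 -> Sunday (Mon=0 ... Sun=6)
Days before December (Jan-Nov): 334; offset = 334 + 25 - 1 = 358
Weekday index = (6 + 358) mod 7 = 0

Day of the week: Monday


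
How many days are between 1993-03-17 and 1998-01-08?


From 1993-03-17 to 1998-01-08
1993-03-17: days before March = 31 + 28 = 59 (1993 is not a leap year); day of year = 59 + 17 = 76
1998-01-08: day of year = 8
Rest of 1993: 365 - 76 = 289
Full years 1994 (365), 1995 (365), 1996 (366), 1997 (365): 1461
Total = 289 + 1461 + 8 = 1758

1758 days


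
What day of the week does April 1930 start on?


Target: April 1, 1930
Anchor: Jan 1, 1930. With p = 1930 - 1 = 1929: (p + p//4 - p//100 + p//400) mod 7 = (1929 + 482 - 19 + 4) mod 7 = 2396 mod 7 = 2 -> Wednesday (Mon=0 ... Sun=6)
Days before April (Jan-Mar): 90 days
Weekday index = (2 + 90) mod 7 = 1

Tuesday


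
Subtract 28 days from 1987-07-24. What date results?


Start: 1987-07-24, subtract 28 days
Back 24 days from July 24 reaches June 30, 1987 -> 4 left
June 1987: 30 - 4 = 26 -> lands on June 26

Result: 1987-06-26


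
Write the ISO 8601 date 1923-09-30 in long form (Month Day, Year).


ISO 1923-09-30 parses as year=1923, month=09, day=30
Month 9 -> September

September 30, 1923


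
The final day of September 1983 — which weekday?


September 1983 has 30 days
Anchor: Jan 1, 1983. With p = 1983 - 1 = 1982: (p + p//4 - p//100 + p//400) mod 7 = (1982 + 495 - 19 + 4) mod 7 = 2462 mod 7 = 5 -> Saturday (Mon=0 ... Sun=6)
Days before September (Jan-Aug): 243; September 1 index = (5 + 243) mod 7 = 3 -> Thursday
Last day offset: 30 - 1 = 29 days
Weekday index = (3 + 29) mod 7 = 4

Friday, September 30


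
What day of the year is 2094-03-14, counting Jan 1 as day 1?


Date: March 14, 2094
Days in months 1 through 2: 59
Plus 14 days in March

Day of year: 73


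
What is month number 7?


Month 7 of 12

July


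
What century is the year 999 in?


Century = (year - 1) // 100 + 1
= (999 - 1) // 100 + 1
= 998 // 100 + 1
= 9 + 1

10th century


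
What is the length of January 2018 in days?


January 2018

31 days


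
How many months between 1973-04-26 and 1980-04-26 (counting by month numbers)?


From April 1973 to April 1980
7 years * 12 = 84 months = 84

84 months


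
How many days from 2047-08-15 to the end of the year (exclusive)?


Day of year: 227 of 365
Remaining = 365 - 227

138 days


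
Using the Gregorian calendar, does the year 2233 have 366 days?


Gregorian leap year rule: divisible by 4, but not by 100, unless also by 400.
2233 is not divisible by 4 -> not a leap year

No


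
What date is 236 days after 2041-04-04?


Start: 2041-04-04, add 236 days
April 2041 has 30 days: 30 - 4 = 26 days to April 30 -> 210 left
May 2041 has 31 days -> 179 left
June 2041 has 30 days -> 149 left
July 2041 has 31 days -> 118 left
August 2041 has 31 days -> 87 left
September 2041 has 30 days -> 57 left
October 2041 has 31 days -> 26 left
November 2041: 26 <= 30 -> lands on November 26

Result: 2041-11-26


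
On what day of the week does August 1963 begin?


Target: August 1, 1963
Anchor: Jan 1, 1963. With p = 1963 - 1 = 1962: (p + p//4 - p//100 + p//400) mod 7 = (1962 + 490 - 19 + 4) mod 7 = 2437 mod 7 = 1 -> Tuesday (Mon=0 ... Sun=6)
Days before August (Jan-Jul): 212 days
Weekday index = (1 + 212) mod 7 = 3

Thursday


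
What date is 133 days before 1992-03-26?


Start: 1992-03-26, subtract 133 days
Back 26 days from March 26 reaches February 29, 1992 -> 107 left
February 1992 has 29 days -> back to January 31, 1992 -> 78 left
January 1992 has 31 days -> back to December 31, 1991 -> 47 left
December 1991 has 31 days -> back to November 30, 1991 -> 16 left
November 1991: 30 - 16 = 14 -> lands on November 14

Result: 1991-11-14


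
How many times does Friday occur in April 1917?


April 1917 has 30 days
Anchor: Jan 1, 1917. With p = 1917 - 1 = 1916: (p + p//4 - p//100 + p//400) mod 7 = (1916 + 479 - 19 + 4) mod 7 = 2380 mod 7 = 0 -> Monday (Mon=0 ... Sun=6)
Days before April (Jan-Mar): 90; April 1 index = (0 + 90) mod 7 = 6 -> Sunday
First Friday is April 6
Fridays: 6, 13, 20, 27

4 Fridays


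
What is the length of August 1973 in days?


August 1973

31 days


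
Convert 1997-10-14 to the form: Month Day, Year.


ISO 1997-10-14 parses as year=1997, month=10, day=14
Month 10 -> October

October 14, 1997


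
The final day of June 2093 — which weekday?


June 2093 has 30 days
Anchor: Jan 1, 2093. With p = 2093 - 1 = 2092: (p + p//4 - p//100 + p//400) mod 7 = (2092 + 523 - 20 + 5) mod 7 = 2600 mod 7 = 3 -> Thursday (Mon=0 ... Sun=6)
Days before June (Jan-May): 151; June 1 index = (3 + 151) mod 7 = 0 -> Monday
Last day offset: 30 - 1 = 29 days
Weekday index = (0 + 29) mod 7 = 1

Tuesday, June 30


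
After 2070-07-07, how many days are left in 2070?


Day of year: 188 of 365
Remaining = 365 - 188

177 days


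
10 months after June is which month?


June is month 6
6 + 10 = 16; wrap: 16 - 12 = 4

April


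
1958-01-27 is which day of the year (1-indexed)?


Date: January 27, 1958
No months before January
Plus 27 days in January

Day of year: 27


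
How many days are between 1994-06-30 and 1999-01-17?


From 1994-06-30 to 1999-01-17
1994-06-30: days before June = 31 + 28 + 31 + 30 + 31 = 151 (1994 is not a leap year); day of year = 151 + 30 = 181
1999-01-17: day of year = 17
Rest of 1994: 365 - 181 = 184
Full years 1995 (365), 1996 (366), 1997 (365), 1998 (365): 1461
Total = 184 + 1461 + 17 = 1662

1662 days


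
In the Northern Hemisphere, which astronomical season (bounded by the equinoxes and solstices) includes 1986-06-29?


Date: June 29
Astronomical Summer (approx.; exact equinox/solstice day varies by year): June 21 to September 21
June 29 falls within the Summer window

Summer


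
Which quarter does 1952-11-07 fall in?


Month: November (month 11)
Q1: Jan-Mar, Q2: Apr-Jun, Q3: Jul-Sep, Q4: Oct-Dec

Q4


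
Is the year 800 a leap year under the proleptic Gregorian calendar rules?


Gregorian leap year rule: divisible by 4, but not by 100, unless also by 400.
800 is divisible by 400 -> leap year

Yes


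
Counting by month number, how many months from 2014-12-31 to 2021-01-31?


From December 2014 to January 2021
7 years * 12 = 84 months, minus 11 months = 73

73 months


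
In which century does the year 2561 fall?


Century = (year - 1) // 100 + 1
= (2561 - 1) // 100 + 1
= 2560 // 100 + 1
= 25 + 1

26th century


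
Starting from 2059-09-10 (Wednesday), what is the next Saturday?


Current: Wednesday
Target: Saturday
Days ahead: 3

Next Saturday: 2059-09-13


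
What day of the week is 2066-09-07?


Date: September 7, 2066
Anchor: Jan 1, 2066. With p = 2066 - 1 = 2065: (p + p//4 - p//100 + p//400) mod 7 = (2065 + 516 - 20 + 5) mod 7 = 2566 mod 7 = 4 -> Friday (Mon=0 ... Sun=6)
Days before September (Jan-Aug): 243; offset = 243 + 7 - 1 = 249
Weekday index = (4 + 249) mod 7 = 1

Day of the week: Tuesday


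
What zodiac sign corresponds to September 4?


Date: September 4
Conventional tropical zodiac dates: Virgo from August 23 onward; Libra starts September 23
September 4 falls within the Virgo range

Virgo


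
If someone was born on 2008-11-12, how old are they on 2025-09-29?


Birth: 2008-11-12
Reference: 2025-09-29
Year difference: 2025 - 2008 = 17
Birthday not yet reached in 2025, subtract 1

16 years old


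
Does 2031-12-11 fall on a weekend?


Anchor: Jan 1, 2031. With p = 2031 - 1 = 2030: (p + p//4 - p//100 + p//400) mod 7 = (2030 + 507 - 20 + 5) mod 7 = 2522 mod 7 = 2 -> Wednesday (Mon=0 ... Sun=6)
Day of year: 345; offset = 344
Weekday index = (2 + 344) mod 7 = 3 -> Thursday
Weekend days: Saturday, Sunday

No


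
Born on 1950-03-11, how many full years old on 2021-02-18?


Birth: 1950-03-11
Reference: 2021-02-18
Year difference: 2021 - 1950 = 71
Birthday not yet reached in 2021, subtract 1

70 years old


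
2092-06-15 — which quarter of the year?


Month: June (month 6)
Q1: Jan-Mar, Q2: Apr-Jun, Q3: Jul-Sep, Q4: Oct-Dec

Q2


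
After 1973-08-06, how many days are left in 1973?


Day of year: 218 of 365
Remaining = 365 - 218

147 days


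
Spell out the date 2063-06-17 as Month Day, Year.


ISO 2063-06-17 parses as year=2063, month=06, day=17
Month 6 -> June

June 17, 2063


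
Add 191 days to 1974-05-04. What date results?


Start: 1974-05-04, add 191 days
May 1974 has 31 days: 31 - 4 = 27 days to May 31 -> 164 left
June 1974 has 30 days -> 134 left
July 1974 has 31 days -> 103 left
August 1974 has 31 days -> 72 left
September 1974 has 30 days -> 42 left
October 1974 has 31 days -> 11 left
November 1974: 11 <= 30 -> lands on November 11

Result: 1974-11-11


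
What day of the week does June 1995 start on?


Target: June 1, 1995
Anchor: Jan 1, 1995. With p = 1995 - 1 = 1994: (p + p//4 - p//100 + p//400) mod 7 = (1994 + 498 - 19 + 4) mod 7 = 2477 mod 7 = 6 -> Sunday (Mon=0 ... Sun=6)
Days before June (Jan-May): 151 days
Weekday index = (6 + 151) mod 7 = 3

Thursday


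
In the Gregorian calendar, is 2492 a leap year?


Gregorian leap year rule: divisible by 4, but not by 100, unless also by 400.
2492 is divisible by 4 but not 100 -> leap year

Yes


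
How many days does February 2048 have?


February 2048 (leap year: yes)

29 days


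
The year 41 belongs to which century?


Century = (year - 1) // 100 + 1
= (41 - 1) // 100 + 1
= 40 // 100 + 1
= 0 + 1

1st century


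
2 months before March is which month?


March is month 3
3 - 2 = 1

January


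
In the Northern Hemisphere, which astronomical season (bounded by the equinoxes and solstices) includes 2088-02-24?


Date: February 24
Astronomical Winter (approx.; exact equinox/solstice day varies by year): December 21 to March 19
February 24 falls within the Winter window

Winter


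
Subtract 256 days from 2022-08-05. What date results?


Start: 2022-08-05, subtract 256 days
Back 5 days from August 5 reaches July 31, 2022 -> 251 left
July 2022 has 31 days -> back to June 30, 2022 -> 220 left
June 2022 has 30 days -> back to May 31, 2022 -> 190 left
May 2022 has 31 days -> back to April 30, 2022 -> 159 left
April 2022 has 30 days -> back to March 31, 2022 -> 129 left
March 2022 has 31 days -> back to February 28, 2022 -> 98 left
February 2022 has 28 days -> back to January 31, 2022 -> 70 left
January 2022 has 31 days -> back to December 31, 2021 -> 39 left
December 2021 has 31 days -> back to November 30, 2021 -> 8 left
November 2021: 30 - 8 = 22 -> lands on November 22

Result: 2021-11-22


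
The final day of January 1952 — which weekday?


January 1952 has 31 days
Anchor: Jan 1, 1952. With p = 1952 - 1 = 1951: (p + p//4 - p//100 + p//400) mod 7 = (1951 + 487 - 19 + 4) mod 7 = 2423 mod 7 = 1 -> Tuesday (Mon=0 ... Sun=6)
January 1 is the anchor itself -> Tuesday
Last day offset: 31 - 1 = 30 days
Weekday index = (1 + 30) mod 7 = 3

Thursday, January 31


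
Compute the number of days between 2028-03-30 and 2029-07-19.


From 2028-03-30 to 2029-07-19
2028-03-30: days before March = 31 + 29 = 60 (2028 is a leap year); day of year = 60 + 30 = 90
2029-07-19: days before July = 31 + 28 + 31 + 30 + 31 + 30 = 181 (2029 is not a leap year); day of year = 181 + 19 = 200
Rest of 2028: 366 - 90 = 276
Total = 276 + 200 = 476

476 days


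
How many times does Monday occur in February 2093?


February 2093 has 28 days
Anchor: Jan 1, 2093. With p = 2093 - 1 = 2092: (p + p//4 - p//100 + p//400) mod 7 = (2092 + 523 - 20 + 5) mod 7 = 2600 mod 7 = 3 -> Thursday (Mon=0 ... Sun=6)
Days before February (Jan): 31; February 1 index = (3 + 31) mod 7 = 6 -> Sunday
First Monday is February 2
Mondays: 2, 9, 16, 23

4 Mondays


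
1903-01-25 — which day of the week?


Date: January 25, 1903
Anchor: Jan 1, 1903. With p = 1903 - 1 = 1902: (p + p//4 - p//100 + p//400) mod 7 = (1902 + 475 - 19 + 4) mod 7 = 2362 mod 7 = 3 -> Thursday (Mon=0 ... Sun=6)
Days into year = 25 - 1 = 24
Weekday index = (3 + 24) mod 7 = 6

Day of the week: Sunday


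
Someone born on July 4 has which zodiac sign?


Date: July 4
Conventional tropical zodiac dates: Cancer from June 21 onward; Leo starts July 23
July 4 falls within the Cancer range

Cancer


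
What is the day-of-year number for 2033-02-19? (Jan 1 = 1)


Date: February 19, 2033
Days in months 1 through 1: 31
Plus 19 days in February

Day of year: 50


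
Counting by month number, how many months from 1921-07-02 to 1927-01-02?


From July 1921 to January 1927
6 years * 12 = 72 months, minus 6 months = 66

66 months


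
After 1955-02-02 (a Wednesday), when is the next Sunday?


Current: Wednesday
Target: Sunday
Days ahead: 4

Next Sunday: 1955-02-06


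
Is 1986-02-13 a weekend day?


Anchor: Jan 1, 1986. With p = 1986 - 1 = 1985: (p + p//4 - p//100 + p//400) mod 7 = (1985 + 496 - 19 + 4) mod 7 = 2466 mod 7 = 2 -> Wednesday (Mon=0 ... Sun=6)
Day of year: 44; offset = 43
Weekday index = (2 + 43) mod 7 = 3 -> Thursday
Weekend days: Saturday, Sunday

No


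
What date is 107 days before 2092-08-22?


Start: 2092-08-22, subtract 107 days
Back 22 days from August 22 reaches July 31, 2092 -> 85 left
July 2092 has 31 days -> back to June 30, 2092 -> 54 left
June 2092 has 30 days -> back to May 31, 2092 -> 24 left
May 2092: 31 - 24 = 7 -> lands on May 7

Result: 2092-05-07


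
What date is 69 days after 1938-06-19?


Start: 1938-06-19, add 69 days
June 1938 has 30 days: 30 - 19 = 11 days to June 30 -> 58 left
July 1938 has 31 days -> 27 left
August 1938: 27 <= 31 -> lands on August 27

Result: 1938-08-27


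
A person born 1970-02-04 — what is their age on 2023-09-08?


Birth: 1970-02-04
Reference: 2023-09-08
Year difference: 2023 - 1970 = 53

53 years old


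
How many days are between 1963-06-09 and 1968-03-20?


From 1963-06-09 to 1968-03-20
1963-06-09: days before June = 31 + 28 + 31 + 30 + 31 = 151 (1963 is not a leap year); day of year = 151 + 9 = 160
1968-03-20: days before March = 31 + 29 = 60 (1968 is a leap year); day of year = 60 + 20 = 80
Rest of 1963: 365 - 160 = 205
Full years 1964 (366), 1965 (365), 1966 (365), 1967 (365): 1461
Total = 205 + 1461 + 80 = 1746

1746 days


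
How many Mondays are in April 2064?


April 2064 has 30 days
Anchor: Jan 1, 2064. With p = 2064 - 1 = 2063: (p + p//4 - p//100 + p//400) mod 7 = (2063 + 515 - 20 + 5) mod 7 = 2563 mod 7 = 1 -> Tuesday (Mon=0 ... Sun=6)
Days before April (Jan-Mar): 91; April 1 index = (1 + 91) mod 7 = 1 -> Tuesday
First Monday is April 7
Mondays: 7, 14, 21, 28

4 Mondays


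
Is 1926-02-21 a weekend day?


Anchor: Jan 1, 1926. With p = 1926 - 1 = 1925: (p + p//4 - p//100 + p//400) mod 7 = (1925 + 481 - 19 + 4) mod 7 = 2391 mod 7 = 4 -> Friday (Mon=0 ... Sun=6)
Day of year: 52; offset = 51
Weekday index = (4 + 51) mod 7 = 6 -> Sunday
Weekend days: Saturday, Sunday

Yes


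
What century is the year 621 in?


Century = (year - 1) // 100 + 1
= (621 - 1) // 100 + 1
= 620 // 100 + 1
= 6 + 1

7th century


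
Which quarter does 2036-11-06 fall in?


Month: November (month 11)
Q1: Jan-Mar, Q2: Apr-Jun, Q3: Jul-Sep, Q4: Oct-Dec

Q4


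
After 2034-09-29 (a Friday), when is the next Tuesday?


Current: Friday
Target: Tuesday
Days ahead: 4

Next Tuesday: 2034-10-03


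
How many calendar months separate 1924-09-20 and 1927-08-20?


From September 1924 to August 1927
3 years * 12 = 36 months, minus 1 month = 35

35 months


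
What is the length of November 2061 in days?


November 2061

30 days


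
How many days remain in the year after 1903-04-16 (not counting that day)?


Day of year: 106 of 365
Remaining = 365 - 106

259 days


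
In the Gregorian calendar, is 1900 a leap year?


Gregorian leap year rule: divisible by 4, but not by 100, unless also by 400.
1900 is divisible by 100 but not 400 -> not a leap year

No


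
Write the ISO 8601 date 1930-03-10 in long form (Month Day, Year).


ISO 1930-03-10 parses as year=1930, month=03, day=10
Month 3 -> March

March 10, 1930


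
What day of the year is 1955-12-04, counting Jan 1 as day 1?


Date: December 4, 1955
Days in months 1 through 11: 334
Plus 4 days in December

Day of year: 338


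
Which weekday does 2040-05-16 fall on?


Date: May 16, 2040
Anchor: Jan 1, 2040. With p = 2040 - 1 = 2039: (p + p//4 - p//100 + p//400) mod 7 = (2039 + 509 - 20 + 5) mod 7 = 2533 mod 7 = 6 -> Sunday (Mon=0 ... Sun=6)
Days before May (Jan-Apr): 121; offset = 121 + 16 - 1 = 136
Weekday index = (6 + 136) mod 7 = 2

Day of the week: Wednesday


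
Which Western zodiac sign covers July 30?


Date: July 30
Conventional tropical zodiac dates: Leo from July 23 onward; Virgo starts August 23
July 30 falls within the Leo range

Leo


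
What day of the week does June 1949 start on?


Target: June 1, 1949
Anchor: Jan 1, 1949. With p = 1949 - 1 = 1948: (p + p//4 - p//100 + p//400) mod 7 = (1948 + 487 - 19 + 4) mod 7 = 2420 mod 7 = 5 -> Saturday (Mon=0 ... Sun=6)
Days before June (Jan-May): 151 days
Weekday index = (5 + 151) mod 7 = 2

Wednesday


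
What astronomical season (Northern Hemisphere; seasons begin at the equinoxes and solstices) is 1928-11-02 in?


Date: November 2
Astronomical Autumn (approx.; exact equinox/solstice day varies by year): September 22 to December 20
November 2 falls within the Autumn window

Autumn


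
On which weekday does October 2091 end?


October 2091 has 31 days
Anchor: Jan 1, 2091. With p = 2091 - 1 = 2090: (p + p//4 - p//100 + p//400) mod 7 = (2090 + 522 - 20 + 5) mod 7 = 2597 mod 7 = 0 -> Monday (Mon=0 ... Sun=6)
Days before October (Jan-Sep): 273; October 1 index = (0 + 273) mod 7 = 0 -> Monday
Last day offset: 31 - 1 = 30 days
Weekday index = (0 + 30) mod 7 = 2

Wednesday, October 31


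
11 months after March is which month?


March is month 3
3 + 11 = 14; wrap: 14 - 12 = 2

February


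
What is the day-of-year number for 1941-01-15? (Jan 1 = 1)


Date: January 15, 1941
No months before January
Plus 15 days in January

Day of year: 15


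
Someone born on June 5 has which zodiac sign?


Date: June 5
Conventional tropical zodiac dates: Gemini from May 21 onward; Cancer starts June 21
June 5 falls within the Gemini range

Gemini


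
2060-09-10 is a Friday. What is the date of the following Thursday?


Current: Friday
Target: Thursday
Days ahead: 6

Next Thursday: 2060-09-16


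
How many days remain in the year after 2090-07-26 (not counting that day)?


Day of year: 207 of 365
Remaining = 365 - 207

158 days


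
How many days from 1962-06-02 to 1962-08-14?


From 1962-06-02 to 1962-08-14
1962-06-02: days before June = 31 + 28 + 31 + 30 + 31 = 151 (1962 is not a leap year); day of year = 151 + 2 = 153
1962-08-14: days before August = 31 + 28 + 31 + 30 + 31 + 30 + 31 = 212 (1962 is not a leap year); day of year = 212 + 14 = 226
Same year: 226 - 153 = 73

73 days


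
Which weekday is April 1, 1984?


Target: April 1, 1984
Anchor: Jan 1, 1984. With p = 1984 - 1 = 1983: (p + p//4 - p//100 + p//400) mod 7 = (1983 + 495 - 19 + 4) mod 7 = 2463 mod 7 = 6 -> Sunday (Mon=0 ... Sun=6)
Days before April (Jan-Mar): 91 days
Weekday index = (6 + 91) mod 7 = 6

Sunday


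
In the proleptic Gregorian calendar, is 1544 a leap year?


Gregorian leap year rule: divisible by 4, but not by 100, unless also by 400.
1544 is divisible by 4 but not 100 -> leap year

Yes


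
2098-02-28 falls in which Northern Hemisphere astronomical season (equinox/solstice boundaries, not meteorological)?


Date: February 28
Astronomical Winter (approx.; exact equinox/solstice day varies by year): December 21 to March 19
February 28 falls within the Winter window

Winter


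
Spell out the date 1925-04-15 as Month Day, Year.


ISO 1925-04-15 parses as year=1925, month=04, day=15
Month 4 -> April

April 15, 1925


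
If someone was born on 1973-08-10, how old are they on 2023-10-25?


Birth: 1973-08-10
Reference: 2023-10-25
Year difference: 2023 - 1973 = 50

50 years old


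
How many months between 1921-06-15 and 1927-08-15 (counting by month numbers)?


From June 1921 to August 1927
6 years * 12 = 72 months, plus 2 months = 74

74 months


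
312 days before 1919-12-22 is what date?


Start: 1919-12-22, subtract 312 days
Back 22 days from December 22 reaches November 30, 1919 -> 290 left
November 1919 has 30 days -> back to October 31, 1919 -> 260 left
October 1919 has 31 days -> back to September 30, 1919 -> 229 left
September 1919 has 30 days -> back to August 31, 1919 -> 199 left
August 1919 has 31 days -> back to July 31, 1919 -> 168 left
July 1919 has 31 days -> back to June 30, 1919 -> 137 left
June 1919 has 30 days -> back to May 31, 1919 -> 107 left
May 1919 has 31 days -> back to April 30, 1919 -> 76 left
April 1919 has 30 days -> back to March 31, 1919 -> 46 left
March 1919 has 31 days -> back to February 28, 1919 -> 15 left
February 1919: 28 - 15 = 13 -> lands on February 13

Result: 1919-02-13


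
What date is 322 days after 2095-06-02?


Start: 2095-06-02, add 322 days
June 2095 has 30 days: 30 - 2 = 28 days to June 30 -> 294 left
July 2095 has 31 days -> 263 left
August 2095 has 31 days -> 232 left
September 2095 has 30 days -> 202 left
October 2095 has 31 days -> 171 left
November 2095 has 30 days -> 141 left
December 2095 has 31 days -> 110 left
January 2096 has 31 days -> 79 left
February 2096 has 29 days -> 50 left
March 2096 has 31 days -> 19 left
April 2096: 19 <= 30 -> lands on April 19

Result: 2096-04-19


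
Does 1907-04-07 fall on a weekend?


Anchor: Jan 1, 1907. With p = 1907 - 1 = 1906: (p + p//4 - p//100 + p//400) mod 7 = (1906 + 476 - 19 + 4) mod 7 = 2367 mod 7 = 1 -> Tuesday (Mon=0 ... Sun=6)
Day of year: 97; offset = 96
Weekday index = (1 + 96) mod 7 = 6 -> Sunday
Weekend days: Saturday, Sunday

Yes


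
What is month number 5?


Month 5 of 12

May


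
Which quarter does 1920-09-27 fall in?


Month: September (month 9)
Q1: Jan-Mar, Q2: Apr-Jun, Q3: Jul-Sep, Q4: Oct-Dec

Q3


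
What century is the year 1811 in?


Century = (year - 1) // 100 + 1
= (1811 - 1) // 100 + 1
= 1810 // 100 + 1
= 18 + 1

19th century


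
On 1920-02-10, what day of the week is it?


Date: February 10, 1920
Anchor: Jan 1, 1920. With p = 1920 - 1 = 1919: (p + p//4 - p//100 + p//400) mod 7 = (1919 + 479 - 19 + 4) mod 7 = 2383 mod 7 = 3 -> Thursday (Mon=0 ... Sun=6)
Days before February (Jan): 31; offset = 31 + 10 - 1 = 40
Weekday index = (3 + 40) mod 7 = 1

Day of the week: Tuesday


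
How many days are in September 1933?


September 1933

30 days


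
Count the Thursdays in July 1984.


July 1984 has 31 days
Anchor: Jan 1, 1984. With p = 1984 - 1 = 1983: (p + p//4 - p//100 + p//400) mod 7 = (1983 + 495 - 19 + 4) mod 7 = 2463 mod 7 = 6 -> Sunday (Mon=0 ... Sun=6)
Days before July (Jan-Jun): 182; July 1 index = (6 + 182) mod 7 = 6 -> Sunday
First Thursday is July 5
Thursdays: 5, 12, 19, 26

4 Thursdays


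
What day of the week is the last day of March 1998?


March 1998 has 31 days
Anchor: Jan 1, 1998. With p = 1998 - 1 = 1997: (p + p//4 - p//100 + p//400) mod 7 = (1997 + 499 - 19 + 4) mod 7 = 2481 mod 7 = 3 -> Thursday (Mon=0 ... Sun=6)
Days before March (Jan-Feb): 59; March 1 index = (3 + 59) mod 7 = 6 -> Sunday
Last day offset: 31 - 1 = 30 days
Weekday index = (6 + 30) mod 7 = 1

Tuesday, March 31


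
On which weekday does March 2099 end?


March 2099 has 31 days
Anchor: Jan 1, 2099. With p = 2099 - 1 = 2098: (p + p//4 - p//100 + p//400) mod 7 = (2098 + 524 - 20 + 5) mod 7 = 2607 mod 7 = 3 -> Thursday (Mon=0 ... Sun=6)
Days before March (Jan-Feb): 59; March 1 index = (3 + 59) mod 7 = 6 -> Sunday
Last day offset: 31 - 1 = 30 days
Weekday index = (6 + 30) mod 7 = 1

Tuesday, March 31


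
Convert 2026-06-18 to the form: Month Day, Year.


ISO 2026-06-18 parses as year=2026, month=06, day=18
Month 6 -> June

June 18, 2026


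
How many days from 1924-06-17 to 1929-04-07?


From 1924-06-17 to 1929-04-07
1924-06-17: days before June = 31 + 29 + 31 + 30 + 31 = 152 (1924 is a leap year); day of year = 152 + 17 = 169
1929-04-07: days before April = 31 + 28 + 31 = 90 (1929 is not a leap year); day of year = 90 + 7 = 97
Rest of 1924: 366 - 169 = 197
Full years 1925 (365), 1926 (365), 1927 (365), 1928 (366): 1461
Total = 197 + 1461 + 97 = 1755

1755 days


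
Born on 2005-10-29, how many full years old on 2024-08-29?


Birth: 2005-10-29
Reference: 2024-08-29
Year difference: 2024 - 2005 = 19
Birthday not yet reached in 2024, subtract 1

18 years old


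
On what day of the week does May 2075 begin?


Target: May 1, 2075
Anchor: Jan 1, 2075. With p = 2075 - 1 = 2074: (p + p//4 - p//100 + p//400) mod 7 = (2074 + 518 - 20 + 5) mod 7 = 2577 mod 7 = 1 -> Tuesday (Mon=0 ... Sun=6)
Days before May (Jan-Apr): 120 days
Weekday index = (1 + 120) mod 7 = 2

Wednesday


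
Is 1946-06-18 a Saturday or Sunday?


Anchor: Jan 1, 1946. With p = 1946 - 1 = 1945: (p + p//4 - p//100 + p//400) mod 7 = (1945 + 486 - 19 + 4) mod 7 = 2416 mod 7 = 1 -> Tuesday (Mon=0 ... Sun=6)
Day of year: 169; offset = 168
Weekday index = (1 + 168) mod 7 = 1 -> Tuesday
Weekend days: Saturday, Sunday

No


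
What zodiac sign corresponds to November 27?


Date: November 27
Conventional tropical zodiac dates: Sagittarius from November 22 onward; Capricorn starts December 22
November 27 falls within the Sagittarius range

Sagittarius


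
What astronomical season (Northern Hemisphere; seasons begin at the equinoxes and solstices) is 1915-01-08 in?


Date: January 8
Astronomical Winter (approx.; exact equinox/solstice day varies by year): December 21 to March 19
January 8 falls within the Winter window

Winter


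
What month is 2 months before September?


September is month 9
9 - 2 = 7

July


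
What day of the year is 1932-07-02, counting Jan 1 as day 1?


Date: July 2, 1932
Days in months 1 through 6: 182
Plus 2 days in July

Day of year: 184


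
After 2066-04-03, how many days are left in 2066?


Day of year: 93 of 365
Remaining = 365 - 93

272 days


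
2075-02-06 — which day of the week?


Date: February 6, 2075
Anchor: Jan 1, 2075. With p = 2075 - 1 = 2074: (p + p//4 - p//100 + p//400) mod 7 = (2074 + 518 - 20 + 5) mod 7 = 2577 mod 7 = 1 -> Tuesday (Mon=0 ... Sun=6)
Days before February (Jan): 31; offset = 31 + 6 - 1 = 36
Weekday index = (1 + 36) mod 7 = 2

Day of the week: Wednesday


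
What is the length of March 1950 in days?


March 1950

31 days


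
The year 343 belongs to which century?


Century = (year - 1) // 100 + 1
= (343 - 1) // 100 + 1
= 342 // 100 + 1
= 3 + 1

4th century


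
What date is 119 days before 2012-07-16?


Start: 2012-07-16, subtract 119 days
Back 16 days from July 16 reaches June 30, 2012 -> 103 left
June 2012 has 30 days -> back to May 31, 2012 -> 73 left
May 2012 has 31 days -> back to April 30, 2012 -> 42 left
April 2012 has 30 days -> back to March 31, 2012 -> 12 left
March 2012: 31 - 12 = 19 -> lands on March 19

Result: 2012-03-19


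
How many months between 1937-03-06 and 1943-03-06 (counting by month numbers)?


From March 1937 to March 1943
6 years * 12 = 72 months = 72

72 months


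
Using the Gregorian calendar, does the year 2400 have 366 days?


Gregorian leap year rule: divisible by 4, but not by 100, unless also by 400.
2400 is divisible by 400 -> leap year

Yes


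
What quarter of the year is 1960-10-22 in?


Month: October (month 10)
Q1: Jan-Mar, Q2: Apr-Jun, Q3: Jul-Sep, Q4: Oct-Dec

Q4


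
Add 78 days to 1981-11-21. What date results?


Start: 1981-11-21, add 78 days
November 1981 has 30 days: 30 - 21 = 9 days to November 30 -> 69 left
December 1981 has 31 days -> 38 left
January 1982 has 31 days -> 7 left
February 1982: 7 <= 28 -> lands on February 7

Result: 1982-02-07


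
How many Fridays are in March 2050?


March 2050 has 31 days
Anchor: Jan 1, 2050. With p = 2050 - 1 = 2049: (p + p//4 - p//100 + p//400) mod 7 = (2049 + 512 - 20 + 5) mod 7 = 2546 mod 7 = 5 -> Saturday (Mon=0 ... Sun=6)
Days before March (Jan-Feb): 59; March 1 index = (5 + 59) mod 7 = 1 -> Tuesday
First Friday is March 4
Fridays: 4, 11, 18, 25

4 Fridays


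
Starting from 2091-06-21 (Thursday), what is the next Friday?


Current: Thursday
Target: Friday
Days ahead: 1

Next Friday: 2091-06-22


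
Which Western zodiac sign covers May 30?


Date: May 30
Conventional tropical zodiac dates: Gemini from May 21 onward; Cancer starts June 21
May 30 falls within the Gemini range

Gemini


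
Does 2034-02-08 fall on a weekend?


Anchor: Jan 1, 2034. With p = 2034 - 1 = 2033: (p + p//4 - p//100 + p//400) mod 7 = (2033 + 508 - 20 + 5) mod 7 = 2526 mod 7 = 6 -> Sunday (Mon=0 ... Sun=6)
Day of year: 39; offset = 38
Weekday index = (6 + 38) mod 7 = 2 -> Wednesday
Weekend days: Saturday, Sunday

No


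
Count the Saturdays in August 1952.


August 1952 has 31 days
Anchor: Jan 1, 1952. With p = 1952 - 1 = 1951: (p + p//4 - p//100 + p//400) mod 7 = (1951 + 487 - 19 + 4) mod 7 = 2423 mod 7 = 1 -> Tuesday (Mon=0 ... Sun=6)
Days before August (Jan-Jul): 213; August 1 index = (1 + 213) mod 7 = 4 -> Friday
First Saturday is August 2
Saturdays: 2, 9, 16, 23, 30

5 Saturdays


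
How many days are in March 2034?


March 2034

31 days


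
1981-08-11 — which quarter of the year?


Month: August (month 8)
Q1: Jan-Mar, Q2: Apr-Jun, Q3: Jul-Sep, Q4: Oct-Dec

Q3


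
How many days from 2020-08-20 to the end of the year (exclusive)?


Day of year: 233 of 366
Remaining = 366 - 233

133 days


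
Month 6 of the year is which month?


Month 6 of 12

June


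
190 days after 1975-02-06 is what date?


Start: 1975-02-06, add 190 days
February 1975 has 28 days: 28 - 6 = 22 days to February 28 -> 168 left
March 1975 has 31 days -> 137 left
April 1975 has 30 days -> 107 left
May 1975 has 31 days -> 76 left
June 1975 has 30 days -> 46 left
July 1975 has 31 days -> 15 left
August 1975: 15 <= 31 -> lands on August 15

Result: 1975-08-15
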